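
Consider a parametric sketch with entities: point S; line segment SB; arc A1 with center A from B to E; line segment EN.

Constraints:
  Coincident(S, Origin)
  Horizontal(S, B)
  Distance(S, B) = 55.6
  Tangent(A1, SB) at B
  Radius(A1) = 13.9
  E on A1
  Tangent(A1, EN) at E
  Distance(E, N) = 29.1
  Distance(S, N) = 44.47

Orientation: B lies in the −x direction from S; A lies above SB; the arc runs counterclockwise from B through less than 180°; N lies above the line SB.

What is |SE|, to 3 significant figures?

43.9

S is at the origin; S and B share the same y with |SB| = 55.6 and B on the −x side, so B = (-55.6, 0.00). Since A1 is tangent to SB there, AB ⟂ SB, so A = B + (0, 13.9) = (-55.6, 13.9). Since AE ⟂ EN (tangency), |AN| = √(13.9² + 29.1²) = 32.2 regardless of where E sits on A1. So N lies on both circle(S, 44.47) and circle(A, 32.2); the above-SB intersection is N = (-29.7, 33.1). E is the foot of the tangent from N: E = (-43.3, 7.39).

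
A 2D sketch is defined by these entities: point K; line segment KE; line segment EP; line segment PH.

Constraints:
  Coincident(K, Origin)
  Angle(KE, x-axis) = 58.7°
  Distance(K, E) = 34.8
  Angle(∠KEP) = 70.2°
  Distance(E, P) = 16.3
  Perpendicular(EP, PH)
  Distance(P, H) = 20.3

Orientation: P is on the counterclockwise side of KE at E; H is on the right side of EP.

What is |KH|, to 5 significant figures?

53.234

∠KEP = 70.2°, so EP runs at 58.7° + (180° − 70.2°) = 168.50° from the x-axis; with |EP| = 16.3, P = E + 16.3·(cos 168.50°, sin 168.50°) = (2.1065, 32.985). EP ⟂ PH; with |PH| = 20.3 on the right of EP, H = P + 20.3·(0.19937, 0.97992) = (6.1537, 52.877). Then |KH| = |H − K| = 53.234.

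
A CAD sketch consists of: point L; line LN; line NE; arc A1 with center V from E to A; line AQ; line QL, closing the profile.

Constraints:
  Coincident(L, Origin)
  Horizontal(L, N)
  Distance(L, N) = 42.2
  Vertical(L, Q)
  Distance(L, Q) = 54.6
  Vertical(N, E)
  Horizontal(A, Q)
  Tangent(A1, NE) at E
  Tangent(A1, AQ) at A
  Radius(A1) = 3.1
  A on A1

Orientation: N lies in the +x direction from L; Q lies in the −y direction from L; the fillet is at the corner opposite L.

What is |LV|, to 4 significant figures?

64.66

L is at the origin; LN is horizontal with |LN| = 42.2 and N on the +x side, so N = (42.20, 0.000). L and Q share the same x with |LQ| = 54.6 and Q on the −y side, so Q = (0.000, -54.60). The virtual corner opposite L is at (42.20, -54.60). Since A1 is tangent to NE there, VE ⟂ NE and A1 meets AQ tangentially, so VA is at right angles to AQ, with radius 3.1, so the center V sits 3.1 in from both sides at V = (39.10, -51.50). Then |LV| = |V − L| = 64.66.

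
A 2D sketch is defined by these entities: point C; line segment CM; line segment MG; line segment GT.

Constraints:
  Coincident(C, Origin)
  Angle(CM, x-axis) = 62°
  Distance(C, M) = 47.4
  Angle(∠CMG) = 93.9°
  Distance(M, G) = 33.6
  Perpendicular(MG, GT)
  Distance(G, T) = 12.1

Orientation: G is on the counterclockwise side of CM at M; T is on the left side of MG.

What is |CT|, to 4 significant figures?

50.93

∠CMG = 93.9°, so MG runs at 62.0° + (180° − 93.9°) = 148.1° from the x-axis; with |MG| = 33.6, G = M + 33.6·(cos 148.1°, sin 148.1°) = (-6.272, 59.61). The perpendicularity gives GT at right angles to MG; with |GT| = 12.1 on the left of MG, T = G + 12.1·(-0.5284, -0.8490) = (-12.67, 49.33). Then |CT| = |T − C| = 50.93.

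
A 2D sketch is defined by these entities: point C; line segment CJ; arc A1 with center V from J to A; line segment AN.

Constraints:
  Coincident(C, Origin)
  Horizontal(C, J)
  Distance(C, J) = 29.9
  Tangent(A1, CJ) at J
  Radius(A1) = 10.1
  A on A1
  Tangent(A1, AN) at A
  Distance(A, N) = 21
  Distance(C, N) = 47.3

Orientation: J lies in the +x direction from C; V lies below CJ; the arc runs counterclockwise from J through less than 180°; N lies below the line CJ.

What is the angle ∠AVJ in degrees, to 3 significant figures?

125°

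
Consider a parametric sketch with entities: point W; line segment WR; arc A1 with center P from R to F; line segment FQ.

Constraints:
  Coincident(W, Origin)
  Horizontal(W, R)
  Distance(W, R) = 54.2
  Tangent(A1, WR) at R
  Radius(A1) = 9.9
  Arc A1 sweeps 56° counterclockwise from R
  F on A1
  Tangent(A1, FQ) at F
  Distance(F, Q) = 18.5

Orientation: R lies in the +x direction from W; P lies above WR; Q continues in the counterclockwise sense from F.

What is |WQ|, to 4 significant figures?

75.37

W is at the origin; WR is horizontal with |WR| = 54.2 and R on the +x side, so R = (54.20, 0.000). Tangency of A1 to WR means the radius PR is perpendicular to WR, so P = R + (0, 9.9) = (54.20, 9.900). On A1, R sits at bearing -90° from P; a 56° counterclockwise sweep puts F at bearing -34°, so F = P + 9.9·(cos -34°, sin -34°) = (62.41, 4.364). A1 meets FQ tangentially, so PF is at right angles to FQ, so FQ runs along (−sin -34°, cos -34°); with |FQ| = 18.5, Q = (72.75, 19.70). Then |WQ| = |Q − W| = 75.37.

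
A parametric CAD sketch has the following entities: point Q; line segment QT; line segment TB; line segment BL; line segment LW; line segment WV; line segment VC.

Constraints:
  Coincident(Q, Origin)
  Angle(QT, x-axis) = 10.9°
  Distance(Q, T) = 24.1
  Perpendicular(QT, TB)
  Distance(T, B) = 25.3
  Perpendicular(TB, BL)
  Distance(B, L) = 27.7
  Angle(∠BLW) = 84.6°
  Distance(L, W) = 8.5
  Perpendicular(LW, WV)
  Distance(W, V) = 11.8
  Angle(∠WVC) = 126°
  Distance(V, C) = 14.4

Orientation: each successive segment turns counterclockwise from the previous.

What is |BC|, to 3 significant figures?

9.31

Q is at the origin; QT runs at 10.9° with length 24.1, so T = (23.7, 4.56). The perpendicularity gives TB at right angles to QT, so TB runs at 101°; with |TB| = 25.3, B = (18.9, 29.4). TB is perpendicular to BL, so BL runs at -169°; with |BL| = 27.7, L = (-8.32, 24.2). ∠BLW = 84.6° gives LW at -73.7° from the x-axis; with |LW| = 8.5, W = (-5.93, 16.0). LW is perpendicular to WV, so WV runs at 16.3°; with |WV| = 11.8, V = (5.39, 19.3). ∠WVC = 126.0° gives VC at 70.3° from the x-axis; with |VC| = 14.4, C = (10.2, 32.9). Then |BC| = |C − B| = 9.31.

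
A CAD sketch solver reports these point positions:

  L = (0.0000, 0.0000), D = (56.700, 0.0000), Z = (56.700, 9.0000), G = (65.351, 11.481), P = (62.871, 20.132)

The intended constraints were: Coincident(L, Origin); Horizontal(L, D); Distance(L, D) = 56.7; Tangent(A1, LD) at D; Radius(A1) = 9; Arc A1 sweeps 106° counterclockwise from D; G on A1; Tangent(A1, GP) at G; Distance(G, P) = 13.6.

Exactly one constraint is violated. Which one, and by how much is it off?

Distance(G, P) = 13.6 — off by 4.60.

L = (0.00, 0.00) ✓; L.y = 0.00, D.y = 0.00 ✓; |LD| = 56.70 ✓; ∠(ZD, DL) = 90.00° ✓; |ZD| = 9.000 ✓; bearing(Z→G) − bearing(Z→D) = 106.0° ✓; |ZG| = 9.000 ✓; ∠(ZG, GP) = 90.01° ✓; |GP| = 8.999 ✗.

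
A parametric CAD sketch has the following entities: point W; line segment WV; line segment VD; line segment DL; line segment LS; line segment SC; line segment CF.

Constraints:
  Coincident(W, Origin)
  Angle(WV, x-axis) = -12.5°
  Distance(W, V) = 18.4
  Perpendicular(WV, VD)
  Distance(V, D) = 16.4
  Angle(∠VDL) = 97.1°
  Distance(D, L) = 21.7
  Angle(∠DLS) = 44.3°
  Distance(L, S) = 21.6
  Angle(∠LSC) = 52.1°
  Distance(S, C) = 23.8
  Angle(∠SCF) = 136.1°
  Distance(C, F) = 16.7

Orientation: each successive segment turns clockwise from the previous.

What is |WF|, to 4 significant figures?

40.44

W is at the origin; WV runs at -12.5° with length 18.4, so V = (17.96, -3.982). The perpendicularity gives VD at right angles to WV, so VD runs at -102.5°; with |VD| = 16.4, D = (14.41, -19.99). ∠VDL = 97.1° gives DL at 174.6° from the x-axis; with |DL| = 21.7, L = (-7.189, -17.95). ∠DLS = 44.3° gives LS at 38.90° from the x-axis; with |LS| = 21.6, S = (9.621, -4.388). ∠LSC = 52.1° gives SC at -89.00° from the x-axis; with |SC| = 23.8, C = (10.04, -28.18). ∠SCF = 136.1° gives CF at -132.9° from the x-axis; with |CF| = 16.7, F = (-1.332, -40.42). Then |WF| = |F − W| = 40.44.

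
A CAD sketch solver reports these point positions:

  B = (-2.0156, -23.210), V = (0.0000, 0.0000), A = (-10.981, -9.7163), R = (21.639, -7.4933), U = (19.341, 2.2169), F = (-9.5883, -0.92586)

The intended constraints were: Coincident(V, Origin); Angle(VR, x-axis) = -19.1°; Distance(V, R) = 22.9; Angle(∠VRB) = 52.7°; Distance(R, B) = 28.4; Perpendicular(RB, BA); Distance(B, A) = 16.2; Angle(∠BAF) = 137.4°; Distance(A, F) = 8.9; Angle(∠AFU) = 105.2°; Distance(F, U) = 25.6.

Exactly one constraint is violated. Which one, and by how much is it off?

Distance(F, U) = 25.6 — off by 3.50.

V = (0.00, 0.00) ✓; VR at -19.10° ✓; |VR| = 22.90 ✓; ∠VRB = 52.70° ✓; |RB| = 28.40 ✓; ∠(RB, BA) = 90.00° ✓; |BA| = 16.20 ✓; ∠BAF = 137.4° ✓; |AF| = 8.900 ✓; ∠AFU = 105.2° ✓; |FU| = 29.10 ✗.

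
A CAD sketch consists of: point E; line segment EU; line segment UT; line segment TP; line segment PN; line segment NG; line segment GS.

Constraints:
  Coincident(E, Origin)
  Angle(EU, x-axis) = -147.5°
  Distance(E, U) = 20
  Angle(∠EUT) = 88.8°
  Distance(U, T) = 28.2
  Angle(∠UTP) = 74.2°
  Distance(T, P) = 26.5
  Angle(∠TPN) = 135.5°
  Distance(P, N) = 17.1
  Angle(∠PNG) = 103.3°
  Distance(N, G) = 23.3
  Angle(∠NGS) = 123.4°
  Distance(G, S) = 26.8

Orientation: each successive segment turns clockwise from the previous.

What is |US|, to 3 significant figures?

9.75

∠PNG = 103.3° gives NG at -106° from the x-axis; with |NG| = 23.3, G = (2.67, -10.3). ∠NGS = 123.4° gives GS at -162° from the x-axis; with |GS| = 26.8, S = (-22.9, -18.4). Then |US| = |S − U| = 9.75.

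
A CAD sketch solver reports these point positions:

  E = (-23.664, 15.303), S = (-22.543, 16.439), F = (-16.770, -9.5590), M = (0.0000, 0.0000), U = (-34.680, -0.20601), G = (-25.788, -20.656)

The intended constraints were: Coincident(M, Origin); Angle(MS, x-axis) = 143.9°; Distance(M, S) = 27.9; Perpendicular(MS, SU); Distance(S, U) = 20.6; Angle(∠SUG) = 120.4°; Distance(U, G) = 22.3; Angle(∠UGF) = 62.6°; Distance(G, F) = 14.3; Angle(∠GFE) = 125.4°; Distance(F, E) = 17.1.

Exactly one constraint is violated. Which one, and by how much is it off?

Distance(F, E) = 17.1 — off by 8.70.

M = (0.00, 0.00) ✓; MS at 143.9° ✓; |MS| = 27.90 ✓; ∠(MS, SU) = 90.00° ✓; |SU| = 20.60 ✓; ∠SUG = 120.4° ✓; |UG| = 22.30 ✓; ∠UGF = 62.60° ✓; |GF| = 14.30 ✓; ∠GFE = 125.4° ✓; |FE| = 25.80 ✗.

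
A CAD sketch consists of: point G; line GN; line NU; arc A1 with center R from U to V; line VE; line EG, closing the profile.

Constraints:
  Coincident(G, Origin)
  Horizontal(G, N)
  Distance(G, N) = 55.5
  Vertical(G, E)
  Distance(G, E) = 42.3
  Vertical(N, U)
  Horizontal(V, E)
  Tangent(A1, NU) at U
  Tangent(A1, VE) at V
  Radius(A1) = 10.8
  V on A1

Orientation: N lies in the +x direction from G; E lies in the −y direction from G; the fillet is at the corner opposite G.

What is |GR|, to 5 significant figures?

54.684

G is at the origin; G and N share the same y with |GN| = 55.5 and N on the +x side, so N = (55.500, 0.0000). G and E share the same x with |GE| = 42.3 and E on the −y side, so E = (0.0000, -42.300). The virtual corner opposite G is at (55.500, -42.300). The tangent condition forces RU to be normal to NU and A1 meets VE tangentially, so RV is at right angles to VE, with radius 10.8, so the center R sits 10.8 in from both sides at R = (44.700, -31.500). Then |GR| = |R − G| = 54.684.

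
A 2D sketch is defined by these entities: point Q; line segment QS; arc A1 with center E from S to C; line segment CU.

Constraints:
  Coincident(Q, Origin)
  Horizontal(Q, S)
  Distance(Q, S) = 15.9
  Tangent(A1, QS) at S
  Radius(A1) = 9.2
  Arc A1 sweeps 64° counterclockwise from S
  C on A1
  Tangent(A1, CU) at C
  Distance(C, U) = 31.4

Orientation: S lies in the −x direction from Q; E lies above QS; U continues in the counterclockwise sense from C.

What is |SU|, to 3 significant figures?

40.0

Q is at the origin; Q and S share the same y with |QS| = 15.9 and S on the −x side, so S = (-15.9, 0.00). The tangent condition forces ES to be normal to QS, so E = S + (0, 9.2) = (-15.9, 9.20). On A1, S sits at bearing -90° from E; a 64° counterclockwise sweep puts C at bearing -26°, so C = E + 9.2·(cos -26°, sin -26°) = (-7.63, 5.17). Tangency of A1 to CU means the radius EC is perpendicular to CU, so CU runs along (−sin -26°, cos -26°); with |CU| = 31.4, U = (6.13, 33.4). Then |SU| = |U − S| = 40.0.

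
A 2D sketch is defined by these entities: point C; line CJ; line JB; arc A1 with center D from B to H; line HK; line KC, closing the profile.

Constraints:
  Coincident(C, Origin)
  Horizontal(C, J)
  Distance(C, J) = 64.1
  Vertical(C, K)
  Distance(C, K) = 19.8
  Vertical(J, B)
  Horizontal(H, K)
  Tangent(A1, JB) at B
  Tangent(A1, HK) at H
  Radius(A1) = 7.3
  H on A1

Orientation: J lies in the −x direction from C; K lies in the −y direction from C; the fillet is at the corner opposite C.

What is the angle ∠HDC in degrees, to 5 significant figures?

102.41°

C is at the origin; CJ is horizontal with |CJ| = 64.1 and J on the −x side, so J = (-64.100, 0.0000). C and K share the same x with |CK| = 19.8 and K on the −y side, so K = (0.0000, -19.800). The virtual corner opposite C is at (-64.100, -19.800). Tangency of A1 to JB means the radius DB is perpendicular to JB and A1 meets HK tangentially, so DH is at right angles to HK, with radius 7.3, so the center D sits 7.3 in from both sides at D = (-56.800, -12.500). That places the tangent points at B = (-64.100, -12.500) on JB and H = (-56.800, -19.800) on HK. Then cos ∠HDC = DH·DC / (|DH||DC|), giving 102.41°.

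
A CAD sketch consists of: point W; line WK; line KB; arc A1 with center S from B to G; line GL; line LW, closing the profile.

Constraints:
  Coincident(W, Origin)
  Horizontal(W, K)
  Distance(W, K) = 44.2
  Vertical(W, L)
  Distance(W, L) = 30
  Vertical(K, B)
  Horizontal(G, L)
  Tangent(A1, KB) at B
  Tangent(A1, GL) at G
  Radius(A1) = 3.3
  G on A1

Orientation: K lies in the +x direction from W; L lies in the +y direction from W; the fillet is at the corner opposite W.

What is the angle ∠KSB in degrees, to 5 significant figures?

82.954°

The virtual corner opposite W is at (44.200, 30.000). The tangent condition forces SB to be normal to KB and tangency of A1 to GL means the radius SG is perpendicular to GL, with radius 3.3, so the center S sits 3.3 in from both sides at S = (40.900, 26.700). That places the tangent points at B = (44.200, 26.700) on KB and G = (40.900, 30.000) on GL. Then cos ∠KSB = SK·SB / (|SK||SB|), giving 82.954°.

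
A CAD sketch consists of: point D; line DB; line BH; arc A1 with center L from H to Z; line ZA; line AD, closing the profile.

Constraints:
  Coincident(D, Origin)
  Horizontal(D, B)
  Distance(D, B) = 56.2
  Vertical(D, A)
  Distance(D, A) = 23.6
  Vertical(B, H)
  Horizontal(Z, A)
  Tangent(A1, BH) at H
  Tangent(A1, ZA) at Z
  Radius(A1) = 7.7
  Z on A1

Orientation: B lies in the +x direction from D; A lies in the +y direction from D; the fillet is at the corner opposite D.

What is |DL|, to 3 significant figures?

51.0

DA is vertical with |DA| = 23.6 and A on the +y side, so A = (0.00, 23.6). The virtual corner opposite D is at (56.2, 23.6). Since A1 is tangent to BH there, LH ⟂ BH and A1 meets ZA tangentially, so LZ is at right angles to ZA, with radius 7.7, so the center L sits 7.7 in from both sides at L = (48.5, 15.9). Then |DL| = |L − D| = 51.0.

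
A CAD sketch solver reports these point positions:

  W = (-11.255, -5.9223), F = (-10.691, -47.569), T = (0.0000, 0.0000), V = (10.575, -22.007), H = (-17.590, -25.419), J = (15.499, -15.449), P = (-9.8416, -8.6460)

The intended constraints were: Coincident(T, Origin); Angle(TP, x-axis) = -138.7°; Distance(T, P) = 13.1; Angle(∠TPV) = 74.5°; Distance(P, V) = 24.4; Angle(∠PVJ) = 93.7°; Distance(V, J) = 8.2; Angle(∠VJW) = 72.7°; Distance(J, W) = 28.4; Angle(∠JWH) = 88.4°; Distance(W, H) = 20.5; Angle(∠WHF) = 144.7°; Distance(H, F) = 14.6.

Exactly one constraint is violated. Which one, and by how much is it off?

Distance(H, F) = 14.6 — off by 8.60.

T = (0.00, 0.00) ✓; TP at -138.7° ✓; |TP| = 13.10 ✓; ∠TPV = 74.50° ✓; |PV| = 24.40 ✓; ∠PVJ = 93.70° ✓; |VJ| = 8.201 ✓; ∠VJW = 72.70° ✓; |JW| = 28.40 ✓; ∠JWH = 88.40° ✓; |WH| = 20.50 ✓; ∠WHF = 144.7° ✓; |HF| = 23.20 ✗.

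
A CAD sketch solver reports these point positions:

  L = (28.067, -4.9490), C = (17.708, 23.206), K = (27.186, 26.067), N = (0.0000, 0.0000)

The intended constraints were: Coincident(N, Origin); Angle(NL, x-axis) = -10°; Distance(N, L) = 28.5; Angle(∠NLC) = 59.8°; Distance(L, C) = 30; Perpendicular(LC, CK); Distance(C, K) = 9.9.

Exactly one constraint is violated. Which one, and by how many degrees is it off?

Perpendicular(LC, CK) — off by 3.40°.

N = (0.00, 0.00) ✓; NL at -10.00° ✓; |NL| = 28.50 ✓; ∠NLC = 59.80° ✓; |LC| = 30.00 ✓; ∠(LC, CK) = 93.40° ✗; |CK| = 9.900 ✓.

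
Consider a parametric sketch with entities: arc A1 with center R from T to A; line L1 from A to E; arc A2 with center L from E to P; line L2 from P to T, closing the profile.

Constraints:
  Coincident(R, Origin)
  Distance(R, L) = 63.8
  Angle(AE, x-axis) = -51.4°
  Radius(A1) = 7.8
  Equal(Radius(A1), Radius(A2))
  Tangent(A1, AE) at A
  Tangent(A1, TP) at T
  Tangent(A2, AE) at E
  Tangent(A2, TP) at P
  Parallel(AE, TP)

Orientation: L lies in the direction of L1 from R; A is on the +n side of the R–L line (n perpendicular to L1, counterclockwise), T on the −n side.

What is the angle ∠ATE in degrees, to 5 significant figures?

76.260°

The slot axis is L1's direction at -51.4°, so u = (cos -51.4°, sin -51.4°) = (0.62388, -0.78152) and n = (−sin -51.4°, cos -51.4°) = (0.78152, 0.62388). R is at the origin and L lies 63.8 along u from R, so L = 63.8·u = (39.804, -49.861). Tangency of A1 to both parallel lines with radius 7.8 puts A and T at R ± 7.8·n: A = (6.0959, 4.8663), T = (-6.0959, -4.8663). Equal radii place E and P the same way about L: E = L + 7.8·n = (45.899, -44.995), P = L − 7.8·n = (33.708, -54.727). Then cos ∠ATE = TA·TE / (|TA||TE|), giving 76.260°.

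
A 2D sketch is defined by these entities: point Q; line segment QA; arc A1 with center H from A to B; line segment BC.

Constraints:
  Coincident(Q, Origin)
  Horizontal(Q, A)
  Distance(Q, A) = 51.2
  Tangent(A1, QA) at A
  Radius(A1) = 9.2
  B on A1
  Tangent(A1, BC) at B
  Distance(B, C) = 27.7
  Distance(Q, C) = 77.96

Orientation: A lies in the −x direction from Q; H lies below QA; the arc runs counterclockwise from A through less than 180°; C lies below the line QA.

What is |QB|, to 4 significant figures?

59.57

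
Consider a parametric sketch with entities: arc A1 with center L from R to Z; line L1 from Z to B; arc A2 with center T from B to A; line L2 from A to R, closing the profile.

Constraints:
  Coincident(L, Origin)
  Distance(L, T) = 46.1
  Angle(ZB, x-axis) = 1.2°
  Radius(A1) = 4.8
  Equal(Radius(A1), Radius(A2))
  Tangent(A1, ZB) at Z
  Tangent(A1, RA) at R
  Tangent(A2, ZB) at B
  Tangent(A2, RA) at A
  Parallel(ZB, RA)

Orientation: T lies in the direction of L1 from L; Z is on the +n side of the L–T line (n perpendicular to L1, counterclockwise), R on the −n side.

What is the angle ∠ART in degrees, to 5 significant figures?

5.9443°

The slot axis is L1's direction at 1.2°, so u = (cos 1.2°, sin 1.2°) = (0.99978, 0.020942) and n = (−sin 1.2°, cos 1.2°) = (-0.020942, 0.99978). L is at the origin and T lies 46.1 along u from L, so T = 46.1·u = (46.090, 0.96545). Tangency of A1 to both parallel lines with radius 4.8 puts Z and R at L ± 4.8·n: Z = (-0.10052, 4.7989), R = (0.10052, -4.7989). Equal radii place B and A the same way about T: B = T + 4.8·n = (45.989, 5.7644), A = T − 4.8·n = (46.190, -3.8335). Then cos ∠ART = RA·RT / (|RA||RT|), giving 5.9443°.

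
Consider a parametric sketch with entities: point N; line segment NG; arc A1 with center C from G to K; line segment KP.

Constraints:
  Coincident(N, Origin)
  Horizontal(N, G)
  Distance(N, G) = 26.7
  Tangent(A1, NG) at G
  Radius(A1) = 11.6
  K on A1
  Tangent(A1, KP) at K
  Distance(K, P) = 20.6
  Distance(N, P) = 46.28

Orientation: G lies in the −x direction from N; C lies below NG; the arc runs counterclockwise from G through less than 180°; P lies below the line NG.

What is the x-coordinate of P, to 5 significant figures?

-30.323

Checks: |CK| = 11.60 ✓; ∠(CK, KP) = 90.00° ✓; |KP| = 20.60 ✓; |NP| = 46.28 ✓.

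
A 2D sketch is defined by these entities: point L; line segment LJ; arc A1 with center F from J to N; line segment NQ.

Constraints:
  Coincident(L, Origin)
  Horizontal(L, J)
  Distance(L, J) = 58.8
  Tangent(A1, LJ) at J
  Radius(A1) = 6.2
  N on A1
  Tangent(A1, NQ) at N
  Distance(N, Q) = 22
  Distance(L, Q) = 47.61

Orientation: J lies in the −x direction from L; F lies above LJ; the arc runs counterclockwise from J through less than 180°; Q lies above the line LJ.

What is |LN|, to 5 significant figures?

53.554

L is at the origin; LJ is horizontal with |LJ| = 58.8 and J on the −x side, so J = (-58.800, 0.0000). The tangent condition forces FJ to be normal to LJ, so F = J + (0, 6.2) = (-58.800, 6.2000). Since FN ⟂ NQ (tangency), |FQ| = √(6.2² + 22.0²) = 22.857 regardless of where N sits on A1. So Q lies on both circle(L, 47.61) and circle(F, 22.857); the above-LJ intersection is Q = (-42.244, 21.959). N is the foot of the tangent from Q: N = (-53.468, 3.0369).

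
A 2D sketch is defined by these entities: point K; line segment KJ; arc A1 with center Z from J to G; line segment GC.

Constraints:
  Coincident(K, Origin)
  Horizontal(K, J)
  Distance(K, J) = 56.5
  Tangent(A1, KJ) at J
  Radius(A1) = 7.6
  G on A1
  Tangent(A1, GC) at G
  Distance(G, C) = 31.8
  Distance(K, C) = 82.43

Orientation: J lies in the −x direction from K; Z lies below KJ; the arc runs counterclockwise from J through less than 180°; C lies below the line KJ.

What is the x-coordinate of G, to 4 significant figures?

-63.62

Checks: K = (0.00, 0.00) ✓; |ZG| = 7.600 ✓; ∠(ZG, GC) = 90.00° ✓; |GC| = 31.80 ✓; |KC| = 82.43 ✓.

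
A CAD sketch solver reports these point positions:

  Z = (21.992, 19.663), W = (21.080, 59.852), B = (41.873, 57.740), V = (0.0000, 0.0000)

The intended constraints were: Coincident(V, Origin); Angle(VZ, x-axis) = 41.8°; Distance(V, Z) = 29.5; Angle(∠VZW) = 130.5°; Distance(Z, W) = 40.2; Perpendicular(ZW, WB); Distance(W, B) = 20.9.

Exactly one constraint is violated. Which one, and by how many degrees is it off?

Perpendicular(ZW, WB) — off by 7.10°.

V = (0.00, 0.00) ✓; VZ at 41.80° ✓; |VZ| = 29.50 ✓; ∠VZW = 130.5° ✓; |ZW| = 40.20 ✓; ∠(ZW, WB) = 97.10° ✗; |WB| = 20.90 ✓.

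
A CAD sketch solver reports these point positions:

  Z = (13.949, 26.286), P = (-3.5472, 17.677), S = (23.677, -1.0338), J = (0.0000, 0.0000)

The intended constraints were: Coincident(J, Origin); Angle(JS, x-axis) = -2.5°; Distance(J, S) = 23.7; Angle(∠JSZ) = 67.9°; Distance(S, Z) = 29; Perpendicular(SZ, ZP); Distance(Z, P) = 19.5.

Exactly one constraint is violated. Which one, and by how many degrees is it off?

Perpendicular(SZ, ZP) — off by 6.60°.

J = (0.00, 0.00) ✓; JS at -2.500° ✓; |JS| = 23.70 ✓; ∠JSZ = 67.90° ✓; |SZ| = 29.00 ✓; ∠(SZ, ZP) = 96.60° ✗; |ZP| = 19.50 ✓.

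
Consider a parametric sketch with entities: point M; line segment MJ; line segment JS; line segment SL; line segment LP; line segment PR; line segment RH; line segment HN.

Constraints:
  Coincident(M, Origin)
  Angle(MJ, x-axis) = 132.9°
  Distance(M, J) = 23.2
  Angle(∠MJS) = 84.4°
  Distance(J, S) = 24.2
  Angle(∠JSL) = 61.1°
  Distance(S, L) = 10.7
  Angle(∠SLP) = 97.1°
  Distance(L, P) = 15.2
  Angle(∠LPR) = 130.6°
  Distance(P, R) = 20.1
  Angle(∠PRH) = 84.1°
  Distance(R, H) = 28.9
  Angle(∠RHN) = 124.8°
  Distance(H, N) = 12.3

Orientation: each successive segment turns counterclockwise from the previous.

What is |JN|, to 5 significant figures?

38.166

M is at the origin; MJ runs at 132.9° with length 23.2, so J = (-15.793, 16.995). ∠MJS = 84.4° gives JS at -131.50° from the x-axis; with |JS| = 24.2, S = (-31.828, -1.1297). ∠JSL = 61.1° gives SL at -12.600° from the x-axis; with |SL| = 10.7, L = (-21.386, -3.4639). ∠SLP = 97.1° gives LP at 70.300° from the x-axis; with |LP| = 15.2, P = (-16.262, 10.846). ∠LPR = 130.6° gives PR at 119.70° from the x-axis; with |PR| = 20.1, R = (-26.221, 28.306). ∠PRH = 84.1° gives RH at -144.40° from the x-axis; with |RH| = 28.9, H = (-49.719, 11.483). ∠RHN = 124.8° gives HN at -89.200° from the x-axis; with |HN| = 12.3, N = (-49.548, -0.81618). Then |JN| = |N − J| = 38.166.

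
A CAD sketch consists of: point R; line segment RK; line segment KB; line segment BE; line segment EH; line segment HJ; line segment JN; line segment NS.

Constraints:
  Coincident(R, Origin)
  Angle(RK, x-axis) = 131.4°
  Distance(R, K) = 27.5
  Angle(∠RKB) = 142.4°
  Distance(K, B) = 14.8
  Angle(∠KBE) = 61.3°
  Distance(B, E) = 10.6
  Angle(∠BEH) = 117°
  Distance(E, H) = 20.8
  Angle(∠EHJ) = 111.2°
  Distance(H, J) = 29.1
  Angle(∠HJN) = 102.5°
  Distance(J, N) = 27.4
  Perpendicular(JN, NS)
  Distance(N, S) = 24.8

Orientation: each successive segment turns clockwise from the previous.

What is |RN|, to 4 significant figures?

55.61

∠EHJ = 111.2° gives HJ at -156.7° from the x-axis; with |HJ| = 29.1, J = (-35.52, -1.364). ∠HJN = 102.5° gives JN at 125.8° from the x-axis; with |JN| = 27.4, N = (-51.54, 20.86). Then |RN| = |N − R| = 55.61.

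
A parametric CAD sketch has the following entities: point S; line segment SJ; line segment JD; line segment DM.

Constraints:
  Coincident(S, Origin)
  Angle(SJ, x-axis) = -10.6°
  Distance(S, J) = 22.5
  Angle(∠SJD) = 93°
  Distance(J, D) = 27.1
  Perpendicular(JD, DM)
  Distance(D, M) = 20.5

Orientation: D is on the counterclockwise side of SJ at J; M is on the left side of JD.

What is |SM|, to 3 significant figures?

28.3

S is at the origin; SJ runs at -10.6° with length 22.5, so J = 22.5·(cos -10.6°, sin -10.6°) = (22.1, -4.14). ∠SJD = 93.0°, so JD runs at -10.6° + (180° − 93.0°) = 76.4° from the x-axis; with |JD| = 27.1, D = J + 27.1·(cos 76.4°, sin 76.4°) = (28.5, 22.2). JD ⟂ DM; with |DM| = 20.5 on the left of JD, M = D + 20.5·(-0.972, 0.235) = (8.56, 27.0). Then |SM| = |M − S| = 28.3.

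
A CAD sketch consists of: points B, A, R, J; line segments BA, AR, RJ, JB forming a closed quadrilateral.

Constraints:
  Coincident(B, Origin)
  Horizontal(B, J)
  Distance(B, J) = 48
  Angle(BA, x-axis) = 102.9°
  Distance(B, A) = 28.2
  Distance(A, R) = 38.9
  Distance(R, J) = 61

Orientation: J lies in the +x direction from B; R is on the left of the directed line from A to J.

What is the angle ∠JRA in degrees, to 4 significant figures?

71.18°

B is at the origin; B and J share the same y with |BJ| = 48.0 and J in +x, so J = (48.0, 0). BA runs at 102.9° with |BA| = 28.2, so A = (-6.296, 27.49). R is determined by |AR| = 38.9 and |RJ| = 61.0 together: it lies at the intersection of circle(A, 38.9) and circle(J, 61.0). With |AJ| = 60.86, the foot of the radical line on AJ is 12.29 from A and the perpendicular offset is √(38.9² − 12.29²) = 36.91. Taking the left-of-AJ solution: R = (21.34, 54.87).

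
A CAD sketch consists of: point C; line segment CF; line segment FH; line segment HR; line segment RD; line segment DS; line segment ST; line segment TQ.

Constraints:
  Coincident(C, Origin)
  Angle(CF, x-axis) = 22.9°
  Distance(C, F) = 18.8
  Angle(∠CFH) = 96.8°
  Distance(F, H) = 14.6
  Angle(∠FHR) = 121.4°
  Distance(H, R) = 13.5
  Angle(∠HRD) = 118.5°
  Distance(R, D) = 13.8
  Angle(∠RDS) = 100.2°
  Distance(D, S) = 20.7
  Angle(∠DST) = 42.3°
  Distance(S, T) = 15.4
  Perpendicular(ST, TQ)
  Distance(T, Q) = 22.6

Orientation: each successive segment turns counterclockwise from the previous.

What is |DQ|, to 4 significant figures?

8.669

∠DST = 42.3° gives ST at 83.70° from the x-axis; with |ST| = 15.4, T = (4.553, 13.51). ST ⟂ TQ, so TQ runs at 173.7°; with |TQ| = 22.6, Q = (-17.91, 15.99). Then |DQ| = |Q − D| = 8.669.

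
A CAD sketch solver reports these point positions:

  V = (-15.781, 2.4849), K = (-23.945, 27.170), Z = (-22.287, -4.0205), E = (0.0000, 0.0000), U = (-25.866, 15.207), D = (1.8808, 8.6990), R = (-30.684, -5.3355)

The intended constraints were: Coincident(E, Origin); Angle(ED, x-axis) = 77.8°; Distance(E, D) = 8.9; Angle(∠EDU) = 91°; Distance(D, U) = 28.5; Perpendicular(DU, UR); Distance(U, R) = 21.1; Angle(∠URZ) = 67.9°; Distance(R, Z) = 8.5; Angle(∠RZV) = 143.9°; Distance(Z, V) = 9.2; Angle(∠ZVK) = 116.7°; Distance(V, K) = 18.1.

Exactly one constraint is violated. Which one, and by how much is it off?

Distance(V, K) = 18.1 — off by 7.90.

E = (0.00, 0.00) ✓; ED at 77.80° ✓; |ED| = 8.900 ✓; ∠EDU = 91.00° ✓; |DU| = 28.50 ✓; ∠(DU, UR) = 90.00° ✓; |UR| = 21.10 ✓; ∠URZ = 67.90° ✓; |RZ| = 8.499 ✓; ∠RZV = 143.9° ✓; |ZV| = 9.200 ✓; ∠ZVK = 116.7° ✓; |VK| = 26.00 ✗.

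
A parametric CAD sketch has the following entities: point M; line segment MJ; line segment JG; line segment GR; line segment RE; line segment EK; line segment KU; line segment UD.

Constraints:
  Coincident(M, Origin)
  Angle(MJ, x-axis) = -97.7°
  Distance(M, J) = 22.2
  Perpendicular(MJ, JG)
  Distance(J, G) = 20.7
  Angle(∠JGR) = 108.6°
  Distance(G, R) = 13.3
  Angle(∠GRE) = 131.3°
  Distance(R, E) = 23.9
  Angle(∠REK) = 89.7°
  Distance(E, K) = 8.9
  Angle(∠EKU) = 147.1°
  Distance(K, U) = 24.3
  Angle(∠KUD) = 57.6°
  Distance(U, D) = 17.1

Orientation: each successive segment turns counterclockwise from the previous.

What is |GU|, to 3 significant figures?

27.3

M is at the origin; MJ runs at -97.7° with length 22.2, so J = (-2.97, -22.0). The perpendicularity gives JG at right angles to MJ, so JG runs at -7.70°; with |JG| = 20.7, G = (17.5, -24.8). ∠JGR = 108.6° gives GR at 63.7° from the x-axis; with |GR| = 13.3, R = (23.4, -12.9). ∠GRE = 131.3° gives RE at 112° from the x-axis; with |RE| = 23.9, E = (14.3, 9.25). ∠REK = 89.7° gives EK at -157° from the x-axis; with |EK| = 8.9, K = (6.11, 5.81). ∠EKU = 147.1° gives KU at -124° from the x-axis; with |KU| = 24.3, U = (-7.62, -14.2). Then |GU| = |U − G| = 27.3.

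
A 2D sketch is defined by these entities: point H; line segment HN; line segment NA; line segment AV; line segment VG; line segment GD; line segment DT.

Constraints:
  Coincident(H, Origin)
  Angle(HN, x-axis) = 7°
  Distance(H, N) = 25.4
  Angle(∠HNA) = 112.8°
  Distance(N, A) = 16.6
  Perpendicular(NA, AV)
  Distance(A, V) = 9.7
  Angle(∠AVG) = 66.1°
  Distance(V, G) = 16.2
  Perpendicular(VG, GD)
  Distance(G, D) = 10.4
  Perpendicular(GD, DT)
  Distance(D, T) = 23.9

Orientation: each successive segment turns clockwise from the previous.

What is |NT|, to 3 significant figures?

28.0

H is at the origin; HN runs at 7.0° with length 25.4, so N = (25.2, 3.10). ∠HNA = 112.8° gives NA at -60.2° from the x-axis; with |NA| = 16.6, A = (33.5, -11.3). NA is perpendicular to AV, so AV runs at -150°; with |AV| = 9.7, V = (25.0, -16.1). ∠AVG = 66.1° gives VG at 95.9° from the x-axis; with |VG| = 16.2, G = (23.4, -0.0159). VG is perpendicular to GD, so GD runs at 5.90°; with |GD| = 10.4, D = (33.7, 1.05). GD is perpendicular to DT, so DT runs at -84.1°; with |DT| = 23.9, T = (36.2, -22.7). Then |NT| = |T − N| = 28.0.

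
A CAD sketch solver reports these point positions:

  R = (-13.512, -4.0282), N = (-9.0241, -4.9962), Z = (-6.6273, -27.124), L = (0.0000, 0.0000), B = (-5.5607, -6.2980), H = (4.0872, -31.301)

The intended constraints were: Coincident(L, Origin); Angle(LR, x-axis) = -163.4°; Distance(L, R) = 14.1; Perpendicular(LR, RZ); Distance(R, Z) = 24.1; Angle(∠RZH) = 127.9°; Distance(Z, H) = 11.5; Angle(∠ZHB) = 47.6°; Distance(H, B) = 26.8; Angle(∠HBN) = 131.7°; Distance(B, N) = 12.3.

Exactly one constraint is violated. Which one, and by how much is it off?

Distance(B, N) = 12.3 — off by 8.60.

L = (0.00, 0.00) ✓; LR at -163.4° ✓; |LR| = 14.10 ✓; ∠(LR, RZ) = 90.00° ✓; |RZ| = 24.10 ✓; ∠RZH = 127.9° ✓; |ZH| = 11.50 ✓; ∠ZHB = 47.60° ✓; |HB| = 26.80 ✓; ∠HBN = 131.7° ✓; |BN| = 3.700 ✗.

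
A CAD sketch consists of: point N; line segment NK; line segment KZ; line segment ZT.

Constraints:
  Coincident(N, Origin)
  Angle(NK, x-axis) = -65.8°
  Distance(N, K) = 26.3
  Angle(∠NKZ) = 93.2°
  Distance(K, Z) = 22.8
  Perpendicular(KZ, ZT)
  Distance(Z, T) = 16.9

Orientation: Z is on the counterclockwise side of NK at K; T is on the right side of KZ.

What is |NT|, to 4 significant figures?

49.51

∠NKZ = 93.2°, so KZ runs at -65.8° + (180° − 93.2°) = 21.00° from the x-axis; with |KZ| = 22.8, Z = K + 22.8·(cos 21.00°, sin 21.00°) = (32.07, -15.82). KZ is perpendicular to ZT; with |ZT| = 16.9 on the right of KZ, T = Z + 16.9·(0.3584, -0.9336) = (38.12, -31.60). Then |NT| = |T − N| = 49.51.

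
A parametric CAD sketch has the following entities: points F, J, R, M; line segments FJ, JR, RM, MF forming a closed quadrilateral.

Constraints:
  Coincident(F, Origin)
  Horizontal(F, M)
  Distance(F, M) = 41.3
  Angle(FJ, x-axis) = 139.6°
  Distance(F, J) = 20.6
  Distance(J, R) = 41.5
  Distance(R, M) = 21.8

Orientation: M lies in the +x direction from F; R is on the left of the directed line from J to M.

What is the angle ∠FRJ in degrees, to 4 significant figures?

28.01°

Checks: |JR| = 41.50 ✓; |RM| = 21.80 ✓.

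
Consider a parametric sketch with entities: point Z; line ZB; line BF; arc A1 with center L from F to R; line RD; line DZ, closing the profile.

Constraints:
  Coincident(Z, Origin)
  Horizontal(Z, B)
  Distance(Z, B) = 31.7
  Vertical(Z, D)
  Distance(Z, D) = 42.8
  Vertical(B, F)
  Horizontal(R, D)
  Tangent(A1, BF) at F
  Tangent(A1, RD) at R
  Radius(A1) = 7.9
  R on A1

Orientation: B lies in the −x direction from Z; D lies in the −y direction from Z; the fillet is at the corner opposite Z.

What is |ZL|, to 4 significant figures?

42.24

Z is at the origin; Z and B share the same y with |ZB| = 31.7 and B on the −x side, so B = (-31.70, 0.000). ZD is vertical with |ZD| = 42.8 and D on the −y side, so D = (0.000, -42.80). The virtual corner opposite Z is at (-31.70, -42.80). Tangency of A1 to BF means the radius LF is perpendicular to BF and the tangent condition forces LR to be normal to RD, with radius 7.9, so the center L sits 7.9 in from both sides at L = (-23.80, -34.90). Then |ZL| = |L − Z| = 42.24.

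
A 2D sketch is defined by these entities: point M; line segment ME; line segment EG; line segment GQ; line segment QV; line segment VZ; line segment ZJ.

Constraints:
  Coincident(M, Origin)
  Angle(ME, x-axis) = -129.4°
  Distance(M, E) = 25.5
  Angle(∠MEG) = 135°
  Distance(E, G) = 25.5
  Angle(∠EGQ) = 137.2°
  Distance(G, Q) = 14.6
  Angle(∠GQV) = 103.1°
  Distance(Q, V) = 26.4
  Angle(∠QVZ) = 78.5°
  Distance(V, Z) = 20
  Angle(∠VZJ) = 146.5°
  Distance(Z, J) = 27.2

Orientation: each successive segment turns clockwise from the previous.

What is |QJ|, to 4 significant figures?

38.96

∠QVZ = 78.5° gives VZ at -35.60° from the x-axis; with |VZ| = 20.0, Z = (-26.15, -0.9096). ∠VZJ = 146.5° gives ZJ at -69.10° from the x-axis; with |ZJ| = 27.2, J = (-16.45, -26.32). Then |QJ| = |J − Q| = 38.96.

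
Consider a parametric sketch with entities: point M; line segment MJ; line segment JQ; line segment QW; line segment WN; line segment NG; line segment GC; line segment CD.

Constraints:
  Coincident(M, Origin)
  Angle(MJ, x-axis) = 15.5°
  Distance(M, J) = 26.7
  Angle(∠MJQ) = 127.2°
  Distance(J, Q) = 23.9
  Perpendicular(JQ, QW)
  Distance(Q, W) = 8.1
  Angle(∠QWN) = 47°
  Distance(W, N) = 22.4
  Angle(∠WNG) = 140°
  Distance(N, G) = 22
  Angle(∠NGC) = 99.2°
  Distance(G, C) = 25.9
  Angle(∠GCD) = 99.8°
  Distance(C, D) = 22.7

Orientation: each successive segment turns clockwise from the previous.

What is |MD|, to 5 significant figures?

67.011

∠NGC = 99.2° gives GC at -21.100° from the x-axis; with |GC| = 25.9, C = (71.321, 17.959). ∠GCD = 99.8° gives CD at -101.30° from the x-axis; with |CD| = 22.7, D = (66.873, -4.3006). Then |MD| = |D − M| = 67.011.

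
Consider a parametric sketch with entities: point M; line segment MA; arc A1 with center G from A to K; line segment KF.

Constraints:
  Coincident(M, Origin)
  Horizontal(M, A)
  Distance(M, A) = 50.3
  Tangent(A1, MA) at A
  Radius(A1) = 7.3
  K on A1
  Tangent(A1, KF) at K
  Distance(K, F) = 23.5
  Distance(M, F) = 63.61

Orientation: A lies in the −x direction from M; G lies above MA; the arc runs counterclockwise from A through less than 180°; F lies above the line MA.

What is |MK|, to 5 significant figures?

45.237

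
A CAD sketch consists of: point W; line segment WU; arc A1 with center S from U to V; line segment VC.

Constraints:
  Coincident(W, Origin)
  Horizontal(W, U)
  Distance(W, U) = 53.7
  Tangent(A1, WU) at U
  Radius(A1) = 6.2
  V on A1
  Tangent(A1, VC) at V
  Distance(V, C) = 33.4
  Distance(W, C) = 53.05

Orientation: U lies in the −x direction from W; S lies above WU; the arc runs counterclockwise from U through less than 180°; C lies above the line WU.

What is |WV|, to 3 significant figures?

48.0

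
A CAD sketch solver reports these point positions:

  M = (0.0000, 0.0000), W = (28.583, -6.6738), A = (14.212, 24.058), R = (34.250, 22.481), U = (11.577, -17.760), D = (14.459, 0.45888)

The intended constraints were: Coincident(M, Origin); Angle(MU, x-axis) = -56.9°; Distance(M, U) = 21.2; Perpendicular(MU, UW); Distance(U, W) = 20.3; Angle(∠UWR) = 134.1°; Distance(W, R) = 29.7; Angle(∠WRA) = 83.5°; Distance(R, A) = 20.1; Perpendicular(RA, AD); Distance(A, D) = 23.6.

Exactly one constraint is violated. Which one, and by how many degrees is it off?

Perpendicular(RA, AD) — off by 5.10°.

M = (0.00, 0.00) ✓; MU at -56.90° ✓; |MU| = 21.20 ✓; ∠(MU, UW) = 90.00° ✓; |UW| = 20.30 ✓; ∠UWR = 134.1° ✓; |WR| = 29.70 ✓; ∠WRA = 83.50° ✓; |RA| = 20.10 ✓; ∠(RA, AD) = 95.10° ✗; |AD| = 23.60 ✓.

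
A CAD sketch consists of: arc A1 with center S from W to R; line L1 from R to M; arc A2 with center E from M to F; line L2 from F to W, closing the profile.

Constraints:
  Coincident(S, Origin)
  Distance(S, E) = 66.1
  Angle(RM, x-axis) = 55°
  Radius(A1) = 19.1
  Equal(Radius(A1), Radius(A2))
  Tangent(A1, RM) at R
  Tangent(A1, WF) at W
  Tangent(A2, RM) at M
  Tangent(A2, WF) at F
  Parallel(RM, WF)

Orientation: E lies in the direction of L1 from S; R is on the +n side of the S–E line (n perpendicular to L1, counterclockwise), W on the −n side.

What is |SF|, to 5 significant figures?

68.804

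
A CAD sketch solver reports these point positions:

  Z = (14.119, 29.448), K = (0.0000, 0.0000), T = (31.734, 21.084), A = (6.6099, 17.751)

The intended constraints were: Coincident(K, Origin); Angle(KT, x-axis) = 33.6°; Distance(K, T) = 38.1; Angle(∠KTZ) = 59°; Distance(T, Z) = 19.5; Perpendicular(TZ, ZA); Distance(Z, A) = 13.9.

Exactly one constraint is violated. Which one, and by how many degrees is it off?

Perpendicular(TZ, ZA) — off by 7.30°.

K = (0.00, 0.00) ✓; KT at 33.60° ✓; |KT| = 38.10 ✓; ∠KTZ = 59.00° ✓; |TZ| = 19.50 ✓; ∠(TZ, ZA) = 82.70° ✗; |ZA| = 13.90 ✓.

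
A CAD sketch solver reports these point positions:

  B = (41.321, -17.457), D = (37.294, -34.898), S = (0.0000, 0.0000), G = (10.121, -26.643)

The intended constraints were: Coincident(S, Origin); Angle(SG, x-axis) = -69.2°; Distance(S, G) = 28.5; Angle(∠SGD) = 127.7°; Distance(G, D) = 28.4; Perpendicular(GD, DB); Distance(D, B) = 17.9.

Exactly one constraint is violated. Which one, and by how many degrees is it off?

Perpendicular(GD, DB) — off by 3.90°.

S = (0.00, 0.00) ✓; SG at -69.20° ✓; |SG| = 28.50 ✓; ∠SGD = 127.7° ✓; |GD| = 28.40 ✓; ∠(GD, DB) = 93.90° ✗; |DB| = 17.90 ✓.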